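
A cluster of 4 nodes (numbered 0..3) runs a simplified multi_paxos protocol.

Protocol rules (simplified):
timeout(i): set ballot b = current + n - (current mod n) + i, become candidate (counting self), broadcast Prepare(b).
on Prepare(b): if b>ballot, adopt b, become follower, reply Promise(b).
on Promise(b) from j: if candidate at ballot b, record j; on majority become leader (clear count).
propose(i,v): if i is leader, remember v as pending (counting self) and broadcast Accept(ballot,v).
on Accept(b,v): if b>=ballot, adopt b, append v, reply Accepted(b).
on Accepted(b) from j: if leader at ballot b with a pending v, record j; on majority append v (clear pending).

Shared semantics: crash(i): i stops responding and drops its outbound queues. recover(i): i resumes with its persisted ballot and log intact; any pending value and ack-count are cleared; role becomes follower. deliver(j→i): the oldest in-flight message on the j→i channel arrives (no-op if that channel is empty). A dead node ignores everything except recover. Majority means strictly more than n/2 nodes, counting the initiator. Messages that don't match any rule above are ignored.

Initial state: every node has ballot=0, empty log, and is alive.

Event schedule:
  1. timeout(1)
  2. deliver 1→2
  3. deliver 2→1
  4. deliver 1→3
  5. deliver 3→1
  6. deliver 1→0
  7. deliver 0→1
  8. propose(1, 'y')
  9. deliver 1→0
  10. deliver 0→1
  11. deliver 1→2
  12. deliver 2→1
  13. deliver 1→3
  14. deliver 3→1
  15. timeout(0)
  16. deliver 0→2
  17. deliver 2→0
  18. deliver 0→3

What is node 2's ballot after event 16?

8

1. timeout(1):  <1:cand b5 ->
2. deliver 1→2:  <2:foll b5 ->
3. deliver 2→1:  nop
4. deliver 1→3:  <3:foll b5 ->
5. deliver 3→1:  <1:lead b5 ->
6. deliver 1→0:  <0:foll b5 ->
7. deliver 0→1:  nop
8. propose(1,'y'):  nop
9. deliver 1→0:  <0:foll b5 y>
10. deliver 0→1:  nop
11. deliver 1→2:  <2:foll b5 y>
12. deliver 2→1:  <1:lead b5 y>
13. deliver 1→3:  <3:foll b5 y>
14. deliver 3→1:  nop
15. timeout(0):  <0:cand b8 y>
16. deliver 0→2:  <2:foll b8 y>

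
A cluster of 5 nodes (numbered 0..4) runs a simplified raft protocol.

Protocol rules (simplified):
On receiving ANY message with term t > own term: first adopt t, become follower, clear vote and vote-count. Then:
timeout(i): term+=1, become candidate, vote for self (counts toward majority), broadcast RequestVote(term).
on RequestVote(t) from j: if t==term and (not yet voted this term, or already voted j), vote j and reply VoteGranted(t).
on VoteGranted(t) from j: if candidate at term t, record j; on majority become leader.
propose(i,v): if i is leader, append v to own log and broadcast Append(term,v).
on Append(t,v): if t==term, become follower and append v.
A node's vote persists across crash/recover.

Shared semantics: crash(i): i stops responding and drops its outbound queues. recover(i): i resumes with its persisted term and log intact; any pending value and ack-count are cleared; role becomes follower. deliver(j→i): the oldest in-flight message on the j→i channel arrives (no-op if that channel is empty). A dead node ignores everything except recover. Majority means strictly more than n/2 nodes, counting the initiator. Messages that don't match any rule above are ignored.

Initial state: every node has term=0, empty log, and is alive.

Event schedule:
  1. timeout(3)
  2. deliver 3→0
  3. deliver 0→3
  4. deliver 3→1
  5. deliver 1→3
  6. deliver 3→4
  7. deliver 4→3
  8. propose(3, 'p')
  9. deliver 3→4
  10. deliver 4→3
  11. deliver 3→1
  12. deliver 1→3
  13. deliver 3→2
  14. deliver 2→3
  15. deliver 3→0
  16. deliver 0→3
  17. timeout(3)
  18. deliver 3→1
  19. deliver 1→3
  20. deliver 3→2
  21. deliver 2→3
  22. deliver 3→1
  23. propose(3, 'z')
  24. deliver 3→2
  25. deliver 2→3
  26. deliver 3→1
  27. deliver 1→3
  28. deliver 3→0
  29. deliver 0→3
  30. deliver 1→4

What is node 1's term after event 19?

e1 timeout(3): 3[cand,t=1,-]
e2 deliver 3→0: 0[foll,t=1,-]
e3 deliver 0→3: ·
e4 deliver 3→1: 1[foll,t=1,-]
e5 deliver 1→3: 3[lead,t=1,-]
e6 deliver 3→4: 4[foll,t=1,-]
e7 deliver 4→3: ·
e8 propose(3,'p'): 3[lead,t=1,p]
e9 deliver 3→4: 4[foll,t=1,p]
e10 deliver 4→3: ·
e11 deliver 3→1: 1[foll,t=1,p]
e12 deliver 1→3: ·
e13 deliver 3→2: 2[foll,t=1,-]
e14 deliver 2→3: ·
e15 deliver 3→0: 0[foll,t=1,p]
e16 deliver 0→3: ·
e17 timeout(3): 3[cand,t=2,p]
e18 deliver 3→1: 1[foll,t=2,p]
e19 deliver 1→3: ·

2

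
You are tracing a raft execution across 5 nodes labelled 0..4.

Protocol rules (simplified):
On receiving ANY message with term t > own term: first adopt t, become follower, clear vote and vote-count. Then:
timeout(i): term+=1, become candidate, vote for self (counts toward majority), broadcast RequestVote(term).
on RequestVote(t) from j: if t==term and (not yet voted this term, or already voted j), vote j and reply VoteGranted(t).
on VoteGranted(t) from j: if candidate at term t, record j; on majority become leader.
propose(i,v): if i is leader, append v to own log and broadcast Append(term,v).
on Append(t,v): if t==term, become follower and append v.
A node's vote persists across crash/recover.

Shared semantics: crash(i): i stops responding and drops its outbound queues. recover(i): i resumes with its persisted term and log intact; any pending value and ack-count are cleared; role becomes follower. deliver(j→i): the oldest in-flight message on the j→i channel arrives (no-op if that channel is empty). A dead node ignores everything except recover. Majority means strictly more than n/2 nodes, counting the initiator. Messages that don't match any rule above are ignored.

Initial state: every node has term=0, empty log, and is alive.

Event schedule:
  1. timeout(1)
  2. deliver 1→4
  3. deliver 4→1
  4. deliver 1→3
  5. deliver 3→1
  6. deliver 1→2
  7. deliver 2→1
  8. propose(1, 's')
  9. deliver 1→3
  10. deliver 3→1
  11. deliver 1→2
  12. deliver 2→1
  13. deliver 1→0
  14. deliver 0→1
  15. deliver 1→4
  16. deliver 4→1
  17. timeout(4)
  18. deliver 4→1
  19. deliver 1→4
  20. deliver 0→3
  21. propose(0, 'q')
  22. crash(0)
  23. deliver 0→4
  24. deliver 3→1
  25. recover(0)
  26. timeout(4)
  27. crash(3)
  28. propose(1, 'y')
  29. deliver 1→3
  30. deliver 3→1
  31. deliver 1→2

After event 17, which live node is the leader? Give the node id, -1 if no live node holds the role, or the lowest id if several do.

1. timeout(1):  <1:cand t1 ->
2. deliver 1→4:  <4:foll t1 ->
3. deliver 4→1:  nop
4. deliver 1→3:  <3:foll t1 ->
5. deliver 3→1:  <1:lead t1 ->
6. deliver 1→2:  <2:foll t1 ->
7. deliver 2→1:  nop
8. propose(1,'s'):  <1:lead t1 s>
9. deliver 1→3:  <3:foll t1 s>
10. deliver 3→1:  nop
11. deliver 1→2:  <2:foll t1 s>
12. deliver 2→1:  nop
13. deliver 1→0:  <0:foll t1 ->
14. deliver 0→1:  nop
15. deliver 1→4:  <4:foll t1 s>
16. deliver 4→1:  nop
17. timeout(4):  <4:cand t2 s>

1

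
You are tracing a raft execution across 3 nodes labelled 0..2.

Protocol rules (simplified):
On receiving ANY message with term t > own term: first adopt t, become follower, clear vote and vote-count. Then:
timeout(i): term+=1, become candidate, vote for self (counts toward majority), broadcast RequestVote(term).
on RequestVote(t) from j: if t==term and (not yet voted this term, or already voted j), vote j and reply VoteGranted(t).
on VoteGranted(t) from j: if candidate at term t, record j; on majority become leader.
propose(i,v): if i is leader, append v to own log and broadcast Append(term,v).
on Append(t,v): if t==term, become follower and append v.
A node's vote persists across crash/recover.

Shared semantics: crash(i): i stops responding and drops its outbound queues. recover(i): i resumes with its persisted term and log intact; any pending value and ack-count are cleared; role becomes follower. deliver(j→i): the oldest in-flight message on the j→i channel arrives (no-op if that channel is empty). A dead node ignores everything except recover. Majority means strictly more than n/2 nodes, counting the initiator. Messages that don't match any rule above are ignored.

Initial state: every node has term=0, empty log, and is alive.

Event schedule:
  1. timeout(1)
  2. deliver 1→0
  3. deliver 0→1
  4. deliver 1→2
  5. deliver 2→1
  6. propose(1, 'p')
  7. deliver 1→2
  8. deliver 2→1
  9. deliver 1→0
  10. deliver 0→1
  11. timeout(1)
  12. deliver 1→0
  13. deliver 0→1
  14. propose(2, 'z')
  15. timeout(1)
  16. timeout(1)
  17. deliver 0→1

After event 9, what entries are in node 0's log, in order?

after 1 — timeout(1): n1:cand/t1/[-]
after 2 — deliver 1→0: n0:foll/t1/[-]
after 3 — deliver 0→1: n1:lead/t1/[-]
after 4 — deliver 1→2: n2:foll/t1/[-]
after 5 — deliver 2→1: ·
after 6 — propose(1,'p'): n1:lead/t1/[p]
after 7 — deliver 1→2: n2:foll/t1/[p]
after 8 — deliver 2→1: ·
after 9 — deliver 1→0: n0:foll/t1/[p]

p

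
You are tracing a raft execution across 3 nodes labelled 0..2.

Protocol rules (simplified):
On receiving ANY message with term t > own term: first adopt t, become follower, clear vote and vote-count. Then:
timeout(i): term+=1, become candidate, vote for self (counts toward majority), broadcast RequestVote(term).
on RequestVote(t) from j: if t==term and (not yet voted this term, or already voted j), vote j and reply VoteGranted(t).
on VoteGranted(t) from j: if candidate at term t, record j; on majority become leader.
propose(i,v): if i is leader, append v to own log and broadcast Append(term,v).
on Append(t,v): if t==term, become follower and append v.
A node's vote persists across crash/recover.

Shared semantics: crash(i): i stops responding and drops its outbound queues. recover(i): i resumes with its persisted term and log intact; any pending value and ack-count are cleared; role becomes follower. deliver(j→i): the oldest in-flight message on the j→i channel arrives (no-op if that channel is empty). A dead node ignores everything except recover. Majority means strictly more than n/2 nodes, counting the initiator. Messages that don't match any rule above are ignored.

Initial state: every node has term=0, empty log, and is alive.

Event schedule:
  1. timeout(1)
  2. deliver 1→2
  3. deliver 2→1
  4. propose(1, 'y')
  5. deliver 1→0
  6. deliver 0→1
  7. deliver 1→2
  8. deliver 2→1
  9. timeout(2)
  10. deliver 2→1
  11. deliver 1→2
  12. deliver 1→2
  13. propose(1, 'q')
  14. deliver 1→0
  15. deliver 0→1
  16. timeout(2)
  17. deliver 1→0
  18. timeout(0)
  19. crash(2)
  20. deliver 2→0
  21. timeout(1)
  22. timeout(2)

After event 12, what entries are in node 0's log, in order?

empty

after 1 — timeout(1): n1:cand/t1/[-]
after 2 — deliver 1→2: n2:foll/t1/[-]
after 3 — deliver 2→1: n1:lead/t1/[-]
after 4 — propose(1,'y'): n1:lead/t1/[y]
after 5 — deliver 1→0: n0:foll/t1/[-]
after 6 — deliver 0→1: ·
after 7 — deliver 1→2: n2:foll/t1/[y]
after 8 — deliver 2→1: ·
after 9 — timeout(2): n2:cand/t2/[y]
after 10 — deliver 2→1: n1:foll/t2/[y]
after 11 — deliver 1→2: n2:lead/t2/[y]
after 12 — deliver 1→2: ·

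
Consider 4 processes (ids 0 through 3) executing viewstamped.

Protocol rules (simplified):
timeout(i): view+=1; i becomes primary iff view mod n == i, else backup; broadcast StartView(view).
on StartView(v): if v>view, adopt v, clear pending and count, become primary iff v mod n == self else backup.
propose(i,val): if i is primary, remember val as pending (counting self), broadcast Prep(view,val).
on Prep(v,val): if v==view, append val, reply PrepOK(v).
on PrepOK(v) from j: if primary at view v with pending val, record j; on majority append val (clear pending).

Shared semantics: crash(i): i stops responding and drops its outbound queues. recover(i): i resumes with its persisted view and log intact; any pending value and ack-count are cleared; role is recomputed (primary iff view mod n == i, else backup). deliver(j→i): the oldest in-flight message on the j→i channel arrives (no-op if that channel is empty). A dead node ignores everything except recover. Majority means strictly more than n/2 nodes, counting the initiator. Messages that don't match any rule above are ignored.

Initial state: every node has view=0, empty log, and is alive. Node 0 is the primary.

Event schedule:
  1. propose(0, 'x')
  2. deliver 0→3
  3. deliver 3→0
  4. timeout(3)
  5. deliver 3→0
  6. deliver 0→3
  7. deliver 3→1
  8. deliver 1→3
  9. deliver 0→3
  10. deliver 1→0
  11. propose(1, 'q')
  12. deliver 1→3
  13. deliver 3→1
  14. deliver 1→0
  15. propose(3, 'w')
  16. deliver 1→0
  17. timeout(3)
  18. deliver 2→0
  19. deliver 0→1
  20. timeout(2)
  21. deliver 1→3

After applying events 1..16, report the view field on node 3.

after 1 — propose(0,'x'): ·
after 2 — deliver 0→3: n3:back/v0/[x]
after 3 — deliver 3→0: ·
after 4 — timeout(3): n3:back/v1/[x]
after 5 — deliver 3→0: n0:back/v1/[-]
after 6 — deliver 0→3: ·
after 7 — deliver 3→1: n1:prim/v1/[-]
after 8 — deliver 1→3: ·
after 9 — deliver 0→3: ·
after 10 — deliver 1→0: ·
after 11 — propose(1,'q'): ·
after 12 — deliver 1→3: n3:back/v1/[x,q]
after 13 — deliver 3→1: ·
after 14 — deliver 1→0: n0:back/v1/[q]
after 15 — propose(3,'w'): ·
after 16 — deliver 1→0: ·

1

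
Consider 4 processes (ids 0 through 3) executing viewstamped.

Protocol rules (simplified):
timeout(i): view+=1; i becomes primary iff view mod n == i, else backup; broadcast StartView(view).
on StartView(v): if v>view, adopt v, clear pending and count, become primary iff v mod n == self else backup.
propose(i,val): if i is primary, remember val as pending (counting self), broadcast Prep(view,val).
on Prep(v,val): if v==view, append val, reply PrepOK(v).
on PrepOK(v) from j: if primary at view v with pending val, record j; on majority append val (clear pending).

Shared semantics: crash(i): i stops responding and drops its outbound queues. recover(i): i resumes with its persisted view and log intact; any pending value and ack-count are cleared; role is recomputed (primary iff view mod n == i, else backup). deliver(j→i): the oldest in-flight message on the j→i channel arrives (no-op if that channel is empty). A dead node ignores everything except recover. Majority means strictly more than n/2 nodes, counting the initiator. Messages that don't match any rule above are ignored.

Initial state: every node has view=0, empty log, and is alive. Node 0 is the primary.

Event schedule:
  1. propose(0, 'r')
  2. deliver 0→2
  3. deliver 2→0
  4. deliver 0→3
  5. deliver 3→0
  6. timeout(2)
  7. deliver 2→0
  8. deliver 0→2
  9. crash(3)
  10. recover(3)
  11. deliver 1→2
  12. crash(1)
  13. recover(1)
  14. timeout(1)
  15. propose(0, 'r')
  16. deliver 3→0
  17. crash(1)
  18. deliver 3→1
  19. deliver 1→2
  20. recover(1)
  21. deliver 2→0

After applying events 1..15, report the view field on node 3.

1. propose(0,'r'):  nop
2. deliver 0→2:  <2:back v0 r>
3. deliver 2→0:  nop
4. deliver 0→3:  <3:back v0 r>
5. deliver 3→0:  <0:prim v0 r>
6. timeout(2):  <2:back v1 r>
7. deliver 2→0:  <0:back v1 r>
8. deliver 0→2:  nop
9. crash(3):  <3:✗back v0 r>
10. recover(3):  <3:back v0 r>
11. deliver 1→2:  nop
12. crash(1):  <1:✗back v0 ->
13. recover(1):  <1:back v0 ->
14. timeout(1):  <1:prim v1 ->
15. propose(0,'r'):  nop

0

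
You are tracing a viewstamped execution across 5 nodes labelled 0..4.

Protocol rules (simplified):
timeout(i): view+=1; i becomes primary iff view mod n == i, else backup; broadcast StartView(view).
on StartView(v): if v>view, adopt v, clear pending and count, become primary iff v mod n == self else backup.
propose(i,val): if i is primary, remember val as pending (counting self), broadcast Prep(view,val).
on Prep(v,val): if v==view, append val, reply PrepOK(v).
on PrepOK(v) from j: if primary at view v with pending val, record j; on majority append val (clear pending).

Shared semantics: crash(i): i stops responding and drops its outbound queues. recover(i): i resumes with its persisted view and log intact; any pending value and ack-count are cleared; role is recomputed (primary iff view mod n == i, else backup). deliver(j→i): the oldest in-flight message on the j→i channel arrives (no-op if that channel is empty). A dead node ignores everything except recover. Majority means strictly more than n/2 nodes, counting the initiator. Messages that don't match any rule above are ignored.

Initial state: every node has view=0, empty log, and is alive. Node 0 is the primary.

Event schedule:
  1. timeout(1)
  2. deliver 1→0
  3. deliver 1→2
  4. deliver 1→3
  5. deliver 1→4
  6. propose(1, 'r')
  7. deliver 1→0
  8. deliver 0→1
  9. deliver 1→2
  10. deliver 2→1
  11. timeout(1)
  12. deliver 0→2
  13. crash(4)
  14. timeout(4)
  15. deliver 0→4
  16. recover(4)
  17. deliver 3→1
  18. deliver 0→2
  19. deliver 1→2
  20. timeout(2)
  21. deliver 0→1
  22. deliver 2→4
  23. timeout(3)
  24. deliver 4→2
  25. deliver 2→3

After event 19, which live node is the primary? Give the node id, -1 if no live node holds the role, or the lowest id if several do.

1. timeout(1):  <1:prim v1 ->
2. deliver 1→0:  <0:back v1 ->
3. deliver 1→2:  <2:back v1 ->
4. deliver 1→3:  <3:back v1 ->
5. deliver 1→4:  <4:back v1 ->
6. propose(1,'r'):  nop
7. deliver 1→0:  <0:back v1 r>
8. deliver 0→1:  nop
9. deliver 1→2:  <2:back v1 r>
10. deliver 2→1:  <1:prim v1 r>
11. timeout(1):  <1:back v2 r>
12. deliver 0→2:  nop
13. crash(4):  <4:✗back v1 ->
14. timeout(4):  nop
15. deliver 0→4:  nop
16. recover(4):  <4:back v1 ->
17. deliver 3→1:  nop
18. deliver 0→2:  nop
19. deliver 1→2:  <2:prim v2 r>

2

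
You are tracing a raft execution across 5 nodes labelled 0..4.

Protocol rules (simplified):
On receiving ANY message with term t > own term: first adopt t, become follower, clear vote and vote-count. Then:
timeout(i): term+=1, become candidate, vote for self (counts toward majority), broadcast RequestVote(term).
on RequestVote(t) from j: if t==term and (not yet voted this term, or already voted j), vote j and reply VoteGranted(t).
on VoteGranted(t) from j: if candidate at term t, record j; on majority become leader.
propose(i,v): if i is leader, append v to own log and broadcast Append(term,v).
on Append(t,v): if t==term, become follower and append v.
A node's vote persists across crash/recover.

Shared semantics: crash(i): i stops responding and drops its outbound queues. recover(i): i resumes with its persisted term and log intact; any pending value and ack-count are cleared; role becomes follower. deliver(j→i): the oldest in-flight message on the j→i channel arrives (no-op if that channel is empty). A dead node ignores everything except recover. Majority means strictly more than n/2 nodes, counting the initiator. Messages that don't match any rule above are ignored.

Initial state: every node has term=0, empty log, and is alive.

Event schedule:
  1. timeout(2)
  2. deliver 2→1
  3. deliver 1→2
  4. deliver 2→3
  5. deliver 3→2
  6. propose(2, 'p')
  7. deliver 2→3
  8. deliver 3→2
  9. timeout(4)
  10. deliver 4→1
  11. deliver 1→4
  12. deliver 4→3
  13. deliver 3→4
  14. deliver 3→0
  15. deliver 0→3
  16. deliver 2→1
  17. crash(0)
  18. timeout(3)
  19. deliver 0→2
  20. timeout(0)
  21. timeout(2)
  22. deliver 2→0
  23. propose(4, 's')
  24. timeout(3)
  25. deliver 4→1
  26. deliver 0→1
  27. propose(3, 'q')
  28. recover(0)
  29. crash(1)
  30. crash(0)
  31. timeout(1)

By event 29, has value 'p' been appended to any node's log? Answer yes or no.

1. timeout(2):  <2:cand t1 ->
2. deliver 2→1:  <1:foll t1 ->
3. deliver 1→2:  nop
4. deliver 2→3:  <3:foll t1 ->
5. deliver 3→2:  <2:lead t1 ->
6. propose(2,'p'):  <2:lead t1 p>
7. deliver 2→3:  <3:foll t1 p>
8. deliver 3→2:  nop
9. timeout(4):  <4:cand t1 ->
10. deliver 4→1:  nop
11. deliver 1→4:  nop
12. deliver 4→3:  nop
13. deliver 3→4:  nop
14. deliver 3→0:  nop
15. deliver 0→3:  nop
16. deliver 2→1:  <1:foll t1 p>
17. crash(0):  <0:✗foll t0 ->
18. timeout(3):  <3:cand t2 p>
19. deliver 0→2:  nop
20. timeout(0):  nop
21. timeout(2):  <2:cand t2 p>
22. deliver 2→0:  nop
23. propose(4,'s'):  nop
24. timeout(3):  <3:cand t3 p>
25. deliver 4→1:  nop
26. deliver 0→1:  nop
27. propose(3,'q'):  nop
28. recover(0):  <0:foll t0 ->
29. crash(1):  <1:✗foll t1 p>

yes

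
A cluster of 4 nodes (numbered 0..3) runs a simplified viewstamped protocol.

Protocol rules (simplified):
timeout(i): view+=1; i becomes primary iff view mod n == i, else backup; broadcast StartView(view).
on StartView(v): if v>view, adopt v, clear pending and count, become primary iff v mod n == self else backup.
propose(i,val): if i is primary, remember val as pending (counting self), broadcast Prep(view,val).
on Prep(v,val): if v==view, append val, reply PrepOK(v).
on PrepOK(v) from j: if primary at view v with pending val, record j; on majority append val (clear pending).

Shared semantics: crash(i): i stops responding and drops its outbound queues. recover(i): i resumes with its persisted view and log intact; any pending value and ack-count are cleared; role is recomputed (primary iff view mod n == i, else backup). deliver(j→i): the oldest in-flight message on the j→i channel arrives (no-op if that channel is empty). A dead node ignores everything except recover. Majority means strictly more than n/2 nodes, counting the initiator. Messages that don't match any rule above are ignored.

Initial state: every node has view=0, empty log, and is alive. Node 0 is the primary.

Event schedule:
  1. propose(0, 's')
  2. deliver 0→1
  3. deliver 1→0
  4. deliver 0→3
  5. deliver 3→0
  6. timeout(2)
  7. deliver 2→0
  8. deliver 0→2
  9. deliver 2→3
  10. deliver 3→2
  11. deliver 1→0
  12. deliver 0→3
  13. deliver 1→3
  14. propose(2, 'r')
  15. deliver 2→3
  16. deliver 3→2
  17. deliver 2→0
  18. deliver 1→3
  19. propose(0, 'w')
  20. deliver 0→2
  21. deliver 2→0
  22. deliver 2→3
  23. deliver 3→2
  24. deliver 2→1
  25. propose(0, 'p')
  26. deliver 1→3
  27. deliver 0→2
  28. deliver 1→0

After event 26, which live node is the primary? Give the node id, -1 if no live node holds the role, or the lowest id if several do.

1

1. propose(0,'s'):  nop
2. deliver 0→1:  <1:back v0 s>
3. deliver 1→0:  nop
4. deliver 0→3:  <3:back v0 s>
5. deliver 3→0:  <0:prim v0 s>
6. timeout(2):  <2:back v1 ->
7. deliver 2→0:  <0:back v1 s>
8. deliver 0→2:  nop
9. deliver 2→3:  <3:back v1 s>
10. deliver 3→2:  nop
11. deliver 1→0:  nop
12. deliver 0→3:  nop
13. deliver 1→3:  nop
14. propose(2,'r'):  nop
15. deliver 2→3:  nop
16. deliver 3→2:  nop
17. deliver 2→0:  nop
18. deliver 1→3:  nop
19. propose(0,'w'):  nop
20. deliver 0→2:  nop
21. deliver 2→0:  nop
22. deliver 2→3:  nop
23. deliver 3→2:  nop
24. deliver 2→1:  <1:prim v1 s>
25. propose(0,'p'):  nop
26. deliver 1→3:  nop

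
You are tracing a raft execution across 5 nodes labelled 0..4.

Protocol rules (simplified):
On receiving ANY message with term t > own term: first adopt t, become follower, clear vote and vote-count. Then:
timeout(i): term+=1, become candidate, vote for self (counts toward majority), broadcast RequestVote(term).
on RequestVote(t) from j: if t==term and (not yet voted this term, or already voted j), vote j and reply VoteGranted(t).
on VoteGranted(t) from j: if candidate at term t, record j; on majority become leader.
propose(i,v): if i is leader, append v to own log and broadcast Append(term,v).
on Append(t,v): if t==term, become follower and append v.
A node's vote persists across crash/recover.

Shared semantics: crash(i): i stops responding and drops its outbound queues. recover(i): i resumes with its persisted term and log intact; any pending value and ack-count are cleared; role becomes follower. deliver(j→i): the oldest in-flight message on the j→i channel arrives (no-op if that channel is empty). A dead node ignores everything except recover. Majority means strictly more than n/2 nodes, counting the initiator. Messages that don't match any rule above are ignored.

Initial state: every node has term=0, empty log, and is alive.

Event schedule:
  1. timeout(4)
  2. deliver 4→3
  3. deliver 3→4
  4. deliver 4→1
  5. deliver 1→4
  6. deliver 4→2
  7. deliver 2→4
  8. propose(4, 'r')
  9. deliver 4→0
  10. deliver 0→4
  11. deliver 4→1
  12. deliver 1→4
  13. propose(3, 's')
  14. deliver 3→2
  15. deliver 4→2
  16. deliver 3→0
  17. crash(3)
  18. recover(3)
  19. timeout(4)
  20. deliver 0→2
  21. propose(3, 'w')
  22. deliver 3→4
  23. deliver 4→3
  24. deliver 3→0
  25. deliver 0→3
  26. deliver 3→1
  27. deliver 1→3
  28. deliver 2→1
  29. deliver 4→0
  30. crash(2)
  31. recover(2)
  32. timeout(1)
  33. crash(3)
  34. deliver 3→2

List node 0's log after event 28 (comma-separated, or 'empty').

step 1 timeout(4): 4={cand,t=1,log=-}
step 2 deliver 4→3: 3={foll,t=1,log=-}
step 3 deliver 3→4: —
step 4 deliver 4→1: 1={foll,t=1,log=-}
step 5 deliver 1→4: 4={lead,t=1,log=-}
step 6 deliver 4→2: 2={foll,t=1,log=-}
step 7 deliver 2→4: —
step 8 propose(4,'r'): 4={lead,t=1,log=r}
step 9 deliver 4→0: 0={foll,t=1,log=-}
step 10 deliver 0→4: —
step 11 deliver 4→1: 1={foll,t=1,log=r}
step 12 deliver 1→4: —
step 13 propose(3,'s'): —
step 14 deliver 3→2: —
step 15 deliver 4→2: 2={foll,t=1,log=r}
step 16 deliver 3→0: —
step 17 crash(3): 3={✗foll,t=1,log=-}
step 18 recover(3): 3={foll,t=1,log=-}
step 19 timeout(4): 4={cand,t=2,log=r}
step 20 deliver 0→2: —
step 21 propose(3,'w'): —
step 22 deliver 3→4: —
step 23 deliver 4→3: 3={foll,t=1,log=r}
step 24 deliver 3→0: —
step 25 deliver 0→3: —
step 26 deliver 3→1: —
step 27 deliver 1→3: —
step 28 deliver 2→1: —

empty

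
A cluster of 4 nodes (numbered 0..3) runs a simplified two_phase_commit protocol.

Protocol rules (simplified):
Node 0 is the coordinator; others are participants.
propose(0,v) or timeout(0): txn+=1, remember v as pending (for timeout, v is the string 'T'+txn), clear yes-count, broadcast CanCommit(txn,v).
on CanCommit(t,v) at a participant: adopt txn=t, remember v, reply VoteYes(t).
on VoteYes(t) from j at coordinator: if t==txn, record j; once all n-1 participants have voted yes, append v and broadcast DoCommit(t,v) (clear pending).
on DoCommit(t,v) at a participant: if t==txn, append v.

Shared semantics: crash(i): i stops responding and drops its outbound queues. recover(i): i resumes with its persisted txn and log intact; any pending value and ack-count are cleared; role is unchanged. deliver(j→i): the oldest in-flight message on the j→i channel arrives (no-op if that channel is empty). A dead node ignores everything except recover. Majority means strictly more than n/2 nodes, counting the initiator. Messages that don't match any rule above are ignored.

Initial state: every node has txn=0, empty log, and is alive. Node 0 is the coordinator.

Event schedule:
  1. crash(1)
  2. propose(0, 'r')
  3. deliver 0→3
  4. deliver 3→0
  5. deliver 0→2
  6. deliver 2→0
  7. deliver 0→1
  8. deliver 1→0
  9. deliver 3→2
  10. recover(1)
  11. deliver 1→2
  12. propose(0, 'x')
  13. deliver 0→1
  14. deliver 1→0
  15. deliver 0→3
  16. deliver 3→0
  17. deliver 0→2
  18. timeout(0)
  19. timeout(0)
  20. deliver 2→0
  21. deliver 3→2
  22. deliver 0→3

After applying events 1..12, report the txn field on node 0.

2

e1 crash(1): 1[✗part,t=0,-]
e2 propose(0,'r'): 0[coor,t=1,-]
e3 deliver 0→3: 3[part,t=1,-]
e4 deliver 3→0: ·
e5 deliver 0→2: 2[part,t=1,-]
e6 deliver 2→0: ·
e7 deliver 0→1: ·
e8 deliver 1→0: ·
e9 deliver 3→2: ·
e10 recover(1): 1[part,t=0,-]
e11 deliver 1→2: ·
e12 propose(0,'x'): 0[coor,t=2,-]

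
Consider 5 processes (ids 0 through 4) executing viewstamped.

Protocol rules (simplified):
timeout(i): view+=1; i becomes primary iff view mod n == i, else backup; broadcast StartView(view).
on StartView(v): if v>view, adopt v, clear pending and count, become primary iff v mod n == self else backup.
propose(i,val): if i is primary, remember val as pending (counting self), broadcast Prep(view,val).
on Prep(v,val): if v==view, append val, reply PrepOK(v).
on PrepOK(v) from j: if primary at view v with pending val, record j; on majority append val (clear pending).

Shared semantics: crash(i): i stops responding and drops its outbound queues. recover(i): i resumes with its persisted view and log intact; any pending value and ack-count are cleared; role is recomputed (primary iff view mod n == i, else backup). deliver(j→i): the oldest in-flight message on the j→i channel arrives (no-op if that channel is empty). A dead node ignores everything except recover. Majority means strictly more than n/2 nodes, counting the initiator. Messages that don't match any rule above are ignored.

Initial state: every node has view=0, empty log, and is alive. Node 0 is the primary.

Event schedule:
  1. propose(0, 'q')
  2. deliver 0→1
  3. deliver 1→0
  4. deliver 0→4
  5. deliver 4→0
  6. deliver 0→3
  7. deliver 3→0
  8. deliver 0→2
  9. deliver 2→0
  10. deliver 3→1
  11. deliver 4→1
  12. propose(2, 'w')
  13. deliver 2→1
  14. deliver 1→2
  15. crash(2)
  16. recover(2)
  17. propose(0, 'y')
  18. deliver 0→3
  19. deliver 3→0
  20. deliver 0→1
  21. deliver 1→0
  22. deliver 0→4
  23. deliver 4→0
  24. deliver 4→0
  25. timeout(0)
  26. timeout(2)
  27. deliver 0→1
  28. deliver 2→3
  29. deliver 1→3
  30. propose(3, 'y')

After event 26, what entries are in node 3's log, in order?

q,y

[1] propose(0,'q') → ∅
[2] deliver 0→1 → N1(back v0 [q])
[3] deliver 1→0 → ∅
[4] deliver 0→4 → N4(back v0 [q])
[5] deliver 4→0 → N0(prim v0 [q])
[6] deliver 0→3 → N3(back v0 [q])
[7] deliver 3→0 → ∅
[8] deliver 0→2 → N2(back v0 [q])
[9] deliver 2→0 → ∅
[10] deliver 3→1 → ∅
[11] deliver 4→1 → ∅
[12] propose(2,'w') → ∅
[13] deliver 2→1 → ∅
[14] deliver 1→2 → ∅
[15] crash(2) → N2(✗back v0 [q])
[16] recover(2) → N2(back v0 [q])
[17] propose(0,'y') → ∅
[18] deliver 0→3 → N3(back v0 [q,y])
[19] deliver 3→0 → ∅
[20] deliver 0→1 → N1(back v0 [q,y])
[21] deliver 1→0 → N0(prim v0 [q,y])
[22] deliver 0→4 → N4(back v0 [q,y])
[23] deliver 4→0 → ∅
[24] deliver 4→0 → ∅
[25] timeout(0) → N0(back v1 [q,y])
[26] timeout(2) → N2(back v1 [q])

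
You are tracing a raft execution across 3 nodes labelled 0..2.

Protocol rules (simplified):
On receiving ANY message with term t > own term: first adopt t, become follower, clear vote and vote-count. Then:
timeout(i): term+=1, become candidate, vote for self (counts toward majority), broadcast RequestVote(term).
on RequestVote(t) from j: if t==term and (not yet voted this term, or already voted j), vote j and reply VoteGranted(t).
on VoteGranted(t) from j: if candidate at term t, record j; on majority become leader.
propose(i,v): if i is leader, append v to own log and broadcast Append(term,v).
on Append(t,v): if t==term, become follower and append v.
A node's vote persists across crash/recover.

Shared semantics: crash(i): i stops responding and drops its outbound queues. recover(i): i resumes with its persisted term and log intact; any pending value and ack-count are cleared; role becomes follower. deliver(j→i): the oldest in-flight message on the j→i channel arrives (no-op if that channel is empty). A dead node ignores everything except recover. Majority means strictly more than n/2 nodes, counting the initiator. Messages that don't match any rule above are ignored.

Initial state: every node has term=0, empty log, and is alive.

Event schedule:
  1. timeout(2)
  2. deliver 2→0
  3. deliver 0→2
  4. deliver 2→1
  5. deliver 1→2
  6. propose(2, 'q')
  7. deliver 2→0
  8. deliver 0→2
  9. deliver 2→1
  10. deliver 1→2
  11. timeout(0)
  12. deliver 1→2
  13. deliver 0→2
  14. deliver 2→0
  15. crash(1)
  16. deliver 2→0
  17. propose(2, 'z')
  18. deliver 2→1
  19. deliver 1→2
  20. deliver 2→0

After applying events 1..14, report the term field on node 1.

1

after 1 — timeout(2): n2:cand/t1/[-]
after 2 — deliver 2→0: n0:foll/t1/[-]
after 3 — deliver 0→2: n2:lead/t1/[-]
after 4 — deliver 2→1: n1:foll/t1/[-]
after 5 — deliver 1→2: ·
after 6 — propose(2,'q'): n2:lead/t1/[q]
after 7 — deliver 2→0: n0:foll/t1/[q]
after 8 — deliver 0→2: ·
after 9 — deliver 2→1: n1:foll/t1/[q]
after 10 — deliver 1→2: ·
after 11 — timeout(0): n0:cand/t2/[q]
after 12 — deliver 1→2: ·
after 13 — deliver 0→2: n2:foll/t2/[q]
after 14 — deliver 2→0: n0:lead/t2/[q]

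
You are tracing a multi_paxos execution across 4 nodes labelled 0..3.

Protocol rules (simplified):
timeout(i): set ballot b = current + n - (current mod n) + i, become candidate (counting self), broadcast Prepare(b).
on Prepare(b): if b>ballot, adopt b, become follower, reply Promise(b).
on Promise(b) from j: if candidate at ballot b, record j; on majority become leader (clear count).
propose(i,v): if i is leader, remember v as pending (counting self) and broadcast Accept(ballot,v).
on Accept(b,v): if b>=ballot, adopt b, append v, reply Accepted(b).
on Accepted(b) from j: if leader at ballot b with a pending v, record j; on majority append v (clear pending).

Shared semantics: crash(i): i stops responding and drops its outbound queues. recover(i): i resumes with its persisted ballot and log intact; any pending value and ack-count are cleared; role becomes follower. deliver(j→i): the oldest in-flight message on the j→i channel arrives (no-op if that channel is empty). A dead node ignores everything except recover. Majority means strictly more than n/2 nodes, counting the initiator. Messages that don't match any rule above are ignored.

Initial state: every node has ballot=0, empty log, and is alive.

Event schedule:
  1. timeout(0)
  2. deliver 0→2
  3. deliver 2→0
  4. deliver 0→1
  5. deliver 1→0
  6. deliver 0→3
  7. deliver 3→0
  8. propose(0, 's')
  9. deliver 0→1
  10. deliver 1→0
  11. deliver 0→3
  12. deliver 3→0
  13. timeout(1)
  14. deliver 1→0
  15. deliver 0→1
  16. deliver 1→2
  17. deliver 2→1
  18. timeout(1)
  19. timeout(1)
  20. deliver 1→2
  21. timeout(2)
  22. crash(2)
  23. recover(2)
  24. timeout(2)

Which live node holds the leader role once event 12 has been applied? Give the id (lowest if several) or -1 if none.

after 1 — timeout(0): n0:cand/b4/[-]
after 2 — deliver 0→2: n2:foll/b4/[-]
after 3 — deliver 2→0: ·
after 4 — deliver 0→1: n1:foll/b4/[-]
after 5 — deliver 1→0: n0:lead/b4/[-]
after 6 — deliver 0→3: n3:foll/b4/[-]
after 7 — deliver 3→0: ·
after 8 — propose(0,'s'): ·
after 9 — deliver 0→1: n1:foll/b4/[s]
after 10 — deliver 1→0: ·
after 11 — deliver 0→3: n3:foll/b4/[s]
after 12 — deliver 3→0: n0:lead/b4/[s]

0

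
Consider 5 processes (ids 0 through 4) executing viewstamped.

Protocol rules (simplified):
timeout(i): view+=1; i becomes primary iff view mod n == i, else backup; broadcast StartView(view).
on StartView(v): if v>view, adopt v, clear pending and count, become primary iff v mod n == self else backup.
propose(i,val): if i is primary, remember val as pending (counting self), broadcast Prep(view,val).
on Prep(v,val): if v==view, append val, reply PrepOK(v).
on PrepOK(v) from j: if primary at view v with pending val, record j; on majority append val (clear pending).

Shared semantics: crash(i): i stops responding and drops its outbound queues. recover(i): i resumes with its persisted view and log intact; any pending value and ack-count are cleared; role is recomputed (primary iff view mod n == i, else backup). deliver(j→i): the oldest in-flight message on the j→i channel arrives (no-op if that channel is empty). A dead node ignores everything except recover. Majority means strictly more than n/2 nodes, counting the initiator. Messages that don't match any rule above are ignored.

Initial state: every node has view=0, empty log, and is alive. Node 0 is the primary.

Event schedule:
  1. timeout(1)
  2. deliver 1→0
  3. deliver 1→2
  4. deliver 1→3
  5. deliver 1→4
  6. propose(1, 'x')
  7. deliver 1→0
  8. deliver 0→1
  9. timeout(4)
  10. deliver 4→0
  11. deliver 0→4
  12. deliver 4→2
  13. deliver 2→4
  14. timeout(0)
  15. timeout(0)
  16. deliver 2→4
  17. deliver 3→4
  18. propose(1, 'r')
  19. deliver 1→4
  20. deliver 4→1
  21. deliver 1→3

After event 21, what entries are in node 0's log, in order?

[1] timeout(1) → N1(prim v1 [-])
[2] deliver 1→0 → N0(back v1 [-])
[3] deliver 1→2 → N2(back v1 [-])
[4] deliver 1→3 → N3(back v1 [-])
[5] deliver 1→4 → N4(back v1 [-])
[6] propose(1,'x') → ∅
[7] deliver 1→0 → N0(back v1 [x])
[8] deliver 0→1 → ∅
[9] timeout(4) → N4(back v2 [-])
[10] deliver 4→0 → N0(back v2 [x])
[11] deliver 0→4 → ∅
[12] deliver 4→2 → N2(prim v2 [-])
[13] deliver 2→4 → ∅
[14] timeout(0) → N0(back v3 [x])
[15] timeout(0) → N0(back v4 [x])
[16] deliver 2→4 → ∅
[17] deliver 3→4 → ∅
[18] propose(1,'r') → ∅
[19] deliver 1→4 → ∅
[20] deliver 4→1 → N1(back v2 [-])
[21] deliver 1→3 → N3(back v1 [x])

x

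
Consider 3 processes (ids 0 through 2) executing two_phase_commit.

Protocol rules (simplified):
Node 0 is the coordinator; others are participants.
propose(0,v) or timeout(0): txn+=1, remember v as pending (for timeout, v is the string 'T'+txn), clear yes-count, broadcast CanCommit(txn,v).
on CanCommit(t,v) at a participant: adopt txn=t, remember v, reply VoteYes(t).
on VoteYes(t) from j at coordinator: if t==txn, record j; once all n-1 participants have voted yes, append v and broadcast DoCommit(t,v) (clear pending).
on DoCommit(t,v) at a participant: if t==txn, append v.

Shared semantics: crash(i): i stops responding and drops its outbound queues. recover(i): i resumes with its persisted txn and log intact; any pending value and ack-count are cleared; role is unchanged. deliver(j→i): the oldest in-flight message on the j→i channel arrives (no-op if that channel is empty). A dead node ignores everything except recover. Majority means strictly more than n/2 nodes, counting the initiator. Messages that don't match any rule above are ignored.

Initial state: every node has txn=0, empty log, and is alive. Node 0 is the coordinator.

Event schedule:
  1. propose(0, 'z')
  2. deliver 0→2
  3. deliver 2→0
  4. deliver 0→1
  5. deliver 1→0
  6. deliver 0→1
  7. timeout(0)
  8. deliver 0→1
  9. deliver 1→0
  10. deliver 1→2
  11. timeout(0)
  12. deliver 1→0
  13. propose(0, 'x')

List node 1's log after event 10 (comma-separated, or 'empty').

z

[1] propose(0,'z') → N0(coor t1 [-])
[2] deliver 0→2 → N2(part t1 [-])
[3] deliver 2→0 → ∅
[4] deliver 0→1 → N1(part t1 [-])
[5] deliver 1→0 → N0(coor t1 [z])
[6] deliver 0→1 → N1(part t1 [z])
[7] timeout(0) → N0(coor t2 [z])
[8] deliver 0→1 → N1(part t2 [z])
[9] deliver 1→0 → ∅
[10] deliver 1→2 → ∅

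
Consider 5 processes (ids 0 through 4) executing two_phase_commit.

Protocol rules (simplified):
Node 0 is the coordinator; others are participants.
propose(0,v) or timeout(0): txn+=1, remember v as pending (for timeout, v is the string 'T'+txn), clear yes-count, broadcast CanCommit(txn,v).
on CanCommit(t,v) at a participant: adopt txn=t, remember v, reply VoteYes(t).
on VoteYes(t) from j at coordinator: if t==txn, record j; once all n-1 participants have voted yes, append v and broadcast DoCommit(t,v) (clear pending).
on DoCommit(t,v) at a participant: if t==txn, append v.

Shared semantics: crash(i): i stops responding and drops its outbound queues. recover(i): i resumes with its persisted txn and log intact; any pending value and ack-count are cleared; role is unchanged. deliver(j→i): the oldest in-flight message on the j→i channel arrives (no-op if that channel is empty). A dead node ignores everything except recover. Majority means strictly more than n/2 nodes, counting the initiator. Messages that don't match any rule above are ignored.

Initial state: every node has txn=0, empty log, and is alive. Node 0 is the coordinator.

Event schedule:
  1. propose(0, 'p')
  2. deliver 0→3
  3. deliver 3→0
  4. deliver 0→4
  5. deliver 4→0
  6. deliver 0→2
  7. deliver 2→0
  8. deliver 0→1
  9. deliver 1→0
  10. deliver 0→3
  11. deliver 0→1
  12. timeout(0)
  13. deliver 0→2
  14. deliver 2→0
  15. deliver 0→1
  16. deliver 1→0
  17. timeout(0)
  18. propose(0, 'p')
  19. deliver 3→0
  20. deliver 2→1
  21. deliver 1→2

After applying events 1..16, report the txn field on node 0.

step 1 propose(0,'p'): 0={coor,t=1,log=-}
step 2 deliver 0→3: 3={part,t=1,log=-}
step 3 deliver 3→0: —
step 4 deliver 0→4: 4={part,t=1,log=-}
step 5 deliver 4→0: —
step 6 deliver 0→2: 2={part,t=1,log=-}
step 7 deliver 2→0: —
step 8 deliver 0→1: 1={part,t=1,log=-}
step 9 deliver 1→0: 0={coor,t=1,log=p}
step 10 deliver 0→3: 3={part,t=1,log=p}
step 11 deliver 0→1: 1={part,t=1,log=p}
step 12 timeout(0): 0={coor,t=2,log=p}
step 13 deliver 0→2: 2={part,t=1,log=p}
step 14 deliver 2→0: —
step 15 deliver 0→1: 1={part,t=2,log=p}
step 16 deliver 1→0: —

2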